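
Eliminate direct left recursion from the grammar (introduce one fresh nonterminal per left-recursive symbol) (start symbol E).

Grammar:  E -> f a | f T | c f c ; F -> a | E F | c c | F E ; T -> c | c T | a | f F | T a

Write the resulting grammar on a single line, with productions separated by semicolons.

Directly left-recursive nonterminals: F, T.
For F: α = {E}, β = {a, E F, c c}. Rewrite as F → β F' and F' → α F' | ε.
For T: α = {a}, β = {c, c T, a, f F}. Rewrite as T → β T' and T' → α T' | ε.

E -> f a | f T | c f c; F -> a F' | E F F' | c c F'; T -> c T' | c T T' | a T' | f F T'; F' -> E F' | ε; T' -> a T' | ε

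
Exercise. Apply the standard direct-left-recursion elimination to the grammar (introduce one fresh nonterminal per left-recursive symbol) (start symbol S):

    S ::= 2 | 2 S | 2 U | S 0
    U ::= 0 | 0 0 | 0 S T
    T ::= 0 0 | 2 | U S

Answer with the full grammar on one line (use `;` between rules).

S ::= 2 S' | 2 S S' | 2 U S'; U ::= 0 | 0 0 | 0 S T; T ::= 0 0 | 2 | U S; S' ::= 0 S' | ε

Directly left-recursive nonterminal: S.
For S: α = {0}, β = {2, 2 S, 2 U}. Rewrite as S → β S' and S' → α S' | ε.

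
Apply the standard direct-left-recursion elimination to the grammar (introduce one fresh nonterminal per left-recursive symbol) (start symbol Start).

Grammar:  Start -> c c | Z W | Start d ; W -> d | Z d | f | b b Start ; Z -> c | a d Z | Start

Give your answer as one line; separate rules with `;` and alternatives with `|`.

Left recursion appears on Start.
For Start: α = {d}, β = {c c, Z W}. Rewrite as Start → β Start1 and Start1 → α Start1 | ε.

Start -> c c Start1 | Z W Start1; W -> d | Z d | f | b b Start; Z -> c | a d Z | Start; Start1 -> d Start1 | epsilon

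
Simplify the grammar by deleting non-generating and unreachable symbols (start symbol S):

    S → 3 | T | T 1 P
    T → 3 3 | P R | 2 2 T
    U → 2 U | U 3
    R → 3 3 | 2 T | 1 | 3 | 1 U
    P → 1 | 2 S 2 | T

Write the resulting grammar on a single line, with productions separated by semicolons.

S → 3 | T | T 1 P; T → 3 3 | P R | 2 2 T; R → 3 3 | 2 T | 1 | 3; P → 1 | 2 S 2 | T

Generating nonterminals: {P, R, S, T}.
Reachable from S after that: {P, R, S, T}.
Removed useless symbols: {U} and every production mentioning them.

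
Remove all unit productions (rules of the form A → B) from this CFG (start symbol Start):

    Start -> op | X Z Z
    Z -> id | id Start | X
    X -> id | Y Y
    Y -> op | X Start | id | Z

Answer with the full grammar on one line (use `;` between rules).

Start -> op | X Z Z; Z -> id | id Start | Y Y; X -> id | Y Y; Y -> id | id Start | Y Y | op | X Start

Unit pairs: Y ⇒* {X, Z}; Z ⇒* {X}.
For each unit pair (A, B), copy every non-unit production of B to A, then drop all unit productions.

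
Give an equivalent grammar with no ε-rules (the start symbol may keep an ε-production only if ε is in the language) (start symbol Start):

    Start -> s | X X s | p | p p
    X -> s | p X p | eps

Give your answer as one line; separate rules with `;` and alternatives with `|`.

Nullable set = {X}.
ε ∉ L(G), so no ε-production is kept.
For each production, add variants omitting each subset of nullable occurrences: Start → X X s gives X X s | X s. X → p X p gives p X p | p p.

Start -> s | X X s | X s | p | p p; X -> s | p X p | p p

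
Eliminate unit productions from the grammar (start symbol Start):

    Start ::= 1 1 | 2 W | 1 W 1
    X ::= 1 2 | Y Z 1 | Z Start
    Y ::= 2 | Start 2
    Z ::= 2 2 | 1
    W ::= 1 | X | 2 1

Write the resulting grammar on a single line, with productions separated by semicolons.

Unit pairs: W ⇒* {X}.
Replace each nonterminal's rules with the union of the non-unit rules of every nonterminal it unit-derives.

Start ::= 1 1 | 2 W | 1 W 1; X ::= 1 2 | Y Z 1 | Z Start; Y ::= 2 | Start 2; Z ::= 2 2 | 1; W ::= 1 2 | Y Z 1 | Z Start | 1 | 2 1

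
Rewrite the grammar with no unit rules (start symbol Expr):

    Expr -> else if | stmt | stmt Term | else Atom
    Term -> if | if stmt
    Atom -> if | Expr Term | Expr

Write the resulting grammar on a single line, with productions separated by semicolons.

Expr -> else if | stmt | stmt Term | else Atom; Term -> if | if stmt; Atom -> if | Expr Term | else if | stmt | stmt Term | else Atom

Unit pairs: Atom ⇒* {Expr}.
For each unit pair (A, B), copy every non-unit production of B to A, then drop all unit productions.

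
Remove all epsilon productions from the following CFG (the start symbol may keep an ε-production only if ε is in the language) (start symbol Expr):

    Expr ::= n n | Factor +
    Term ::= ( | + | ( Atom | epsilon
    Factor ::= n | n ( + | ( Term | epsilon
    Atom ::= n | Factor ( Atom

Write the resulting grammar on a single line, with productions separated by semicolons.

Expr ::= n n | Factor + | +; Term ::= ( | + | ( Atom; Factor ::= n | n ( + | ( Term | (; Atom ::= n | Factor ( Atom | ( Atom

Nullable set = {Factor, Term}.
ε ∉ L(G), so no ε-production is kept.
Add the nullable-subset variants: Expr → Factor + gives Factor + | +. Factor → ( Term gives ( Term | (. Atom → Factor ( Atom gives Factor ( Atom | ( Atom.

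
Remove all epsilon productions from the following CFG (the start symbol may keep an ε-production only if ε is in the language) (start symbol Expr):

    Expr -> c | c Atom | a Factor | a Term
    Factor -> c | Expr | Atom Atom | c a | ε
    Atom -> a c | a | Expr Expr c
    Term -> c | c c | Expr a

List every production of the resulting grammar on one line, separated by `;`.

Expr -> c | c Atom | a Factor | a | a Term; Factor -> c | Expr | Atom Atom | c a; Atom -> a c | a | Expr Expr c; Term -> c | c c | Expr a

The nullable symbols are {Factor}.
ε ∉ L(G), so no ε-production is kept.
Add the nullable-subset variants: Expr → a Factor gives a Factor | a.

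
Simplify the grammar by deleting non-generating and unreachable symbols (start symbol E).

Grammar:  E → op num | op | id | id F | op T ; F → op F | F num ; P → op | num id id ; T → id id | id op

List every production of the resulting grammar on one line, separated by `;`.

E → op num | op | id | op T; T → id id | id op

Generating nonterminals: {E, P, T}.
Reachable from E after that: {E, T}.
Removed useless symbols: {F, P} and every production mentioning them.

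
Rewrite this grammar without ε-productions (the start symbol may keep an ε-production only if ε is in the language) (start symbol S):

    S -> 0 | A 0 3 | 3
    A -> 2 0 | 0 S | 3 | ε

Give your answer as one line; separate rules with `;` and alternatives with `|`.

The nullable symbols are {A}.
ε ∉ L(G), so no ε-production is kept.
Expand every rule over subsets of its nullable positions: S → A 0 3 gives A 0 3 | 0 3.

S -> 0 | A 0 3 | 0 3 | 3; A -> 2 0 | 0 S | 3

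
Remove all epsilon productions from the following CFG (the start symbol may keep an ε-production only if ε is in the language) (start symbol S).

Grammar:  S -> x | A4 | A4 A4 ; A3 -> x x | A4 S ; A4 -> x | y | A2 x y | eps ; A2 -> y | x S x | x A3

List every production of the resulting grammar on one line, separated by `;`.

The nullable symbols are {A3, A4, S}.
ε ∈ L(G) since S is nullable, so keep S → ε.
For each production, add variants omitting each subset of nullable occurrences: A3 → A4 S gives A4 S | A4 | S. A2 → x S x gives x S x | x x. A2 → x A3 gives x A3 | x.

S -> x | A4 | A4 A4 | eps; A3 -> x x | A4 S | A4 | S; A4 -> x | y | A2 x y; A2 -> y | x S x | x x | x A3 | x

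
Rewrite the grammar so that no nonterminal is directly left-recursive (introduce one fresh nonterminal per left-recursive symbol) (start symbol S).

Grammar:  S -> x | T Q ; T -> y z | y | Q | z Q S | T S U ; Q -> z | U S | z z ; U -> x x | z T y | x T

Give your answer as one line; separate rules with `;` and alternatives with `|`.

S -> x | T Q; T -> y z T' | y T' | Q T' | z Q S T'; Q -> z | U S | z z; U -> x x | z T y | x T; T' -> S U T' | ε

T is directly left-recursive.
For T: α = {S U}, β = {y z, y, Q, z Q S}. Rewrite as T → β T' and T' → α T' | ε.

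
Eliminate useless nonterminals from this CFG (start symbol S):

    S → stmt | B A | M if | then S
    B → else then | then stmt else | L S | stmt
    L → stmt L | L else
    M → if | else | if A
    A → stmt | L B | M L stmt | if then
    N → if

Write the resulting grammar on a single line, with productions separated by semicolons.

S → stmt | B A | M if | then S; B → else then | then stmt else | stmt; M → if | else | if A; A → stmt | if then

Generating nonterminals: {A, B, M, N, S}.
Reachable from S after that: {A, B, M, S}.
Removed useless symbols: {L, N} and every production mentioning them.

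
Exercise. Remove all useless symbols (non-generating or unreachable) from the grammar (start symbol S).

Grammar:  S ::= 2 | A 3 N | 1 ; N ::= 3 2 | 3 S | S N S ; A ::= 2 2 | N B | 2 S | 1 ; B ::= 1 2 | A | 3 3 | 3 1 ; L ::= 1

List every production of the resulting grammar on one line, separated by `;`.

Generating nonterminals: {A, B, L, N, S}.
Reachable from S after that: {A, B, N, S}.
Removed useless symbols: {L} and every production mentioning them.

S ::= 2 | A 3 N | 1; N ::= 3 2 | 3 S | S N S; A ::= 2 2 | N B | 2 S | 1; B ::= 1 2 | A | 3 3 | 3 1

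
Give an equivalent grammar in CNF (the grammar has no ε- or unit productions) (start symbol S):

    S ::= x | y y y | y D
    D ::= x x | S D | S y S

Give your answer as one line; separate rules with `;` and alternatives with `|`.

Introduce a nonterminal for each terminal appearing in a rule of length ≥ 2: X1 → y, X2 → x.
Binarize each right-hand side of length ≥ 3 by chaining fresh nonterminals (Y1, Y2, …): affected rules were S → X1 X1 X1; D → S X1 S.

S ::= x | X1 Y1 | X1 D; D ::= X2 X2 | S D | S Y2; X1 ::= y; X2 ::= x; Y1 ::= X1 X1; Y2 ::= X1 S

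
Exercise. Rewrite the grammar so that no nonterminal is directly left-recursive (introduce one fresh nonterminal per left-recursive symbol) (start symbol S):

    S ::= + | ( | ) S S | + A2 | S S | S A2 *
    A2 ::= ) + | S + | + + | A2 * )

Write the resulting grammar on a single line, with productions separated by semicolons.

S ::= + S' | ( S' | ) S S S' | + A2 S'; A2 ::= ) + A2' | S + A2' | + + A2'; S' ::= S S' | A2 * S' | ε; A2' ::= * ) A2' | ε

S, A2 are directly left-recursive.
For S: α = {S, A2 *}, β = {+, (, ) S S, + A2}. Rewrite as S → β S' and S' → α S' | ε.
For A2: α = {* )}, β = {) +, S +, + +}. Rewrite as A2 → β A2' and A2' → α A2' | ε.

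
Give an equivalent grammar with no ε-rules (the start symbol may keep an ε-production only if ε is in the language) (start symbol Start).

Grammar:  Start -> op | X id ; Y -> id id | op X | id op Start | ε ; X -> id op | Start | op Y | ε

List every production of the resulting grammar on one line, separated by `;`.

Nullable nonterminals: {X, Y}.
ε ∉ L(G), so no ε-production is kept.
For each production, add variants omitting each subset of nullable occurrences: Start → X id gives X id | id. Y → op X gives op X | op. X → op Y gives op Y | op.

Start -> op | X id | id; Y -> id id | op X | op | id op Start; X -> id op | Start | op Y | op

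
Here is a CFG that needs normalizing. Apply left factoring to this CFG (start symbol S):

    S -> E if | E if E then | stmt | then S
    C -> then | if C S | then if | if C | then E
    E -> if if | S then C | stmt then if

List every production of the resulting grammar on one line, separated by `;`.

S -> stmt | then S | E if S'; C -> then C' | if C C''; E -> if if | S then C | stmt then if; S' -> epsilon | E then; C' -> epsilon | if | E; C'' -> S | epsilon

S has alternatives sharing prefix 'E if': factor to S → E if S' with S' → ε | E then.
C has alternatives sharing prefix 'then': factor to C → then C' with C' → ε | if | E.
C has alternatives sharing prefix 'if C': factor to C → if C C'' with C'' → S | ε.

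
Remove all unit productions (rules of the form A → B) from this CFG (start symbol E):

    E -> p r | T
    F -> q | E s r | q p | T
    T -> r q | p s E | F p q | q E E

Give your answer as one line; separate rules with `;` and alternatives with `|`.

E -> p r | r q | p s E | F p q | q E E; F -> q | E s r | q p | r q | p s E | F p q | q E E; T -> r q | p s E | F p q | q E E

Unit pairs: E ⇒* {T}; F ⇒* {T}.
For each unit pair (A, B), copy every non-unit production of B to A, then drop all unit productions.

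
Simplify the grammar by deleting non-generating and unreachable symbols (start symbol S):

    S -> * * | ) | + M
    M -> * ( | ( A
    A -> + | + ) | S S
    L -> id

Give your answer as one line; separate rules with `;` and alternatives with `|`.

Generating nonterminals: {A, L, M, S}.
Reachable from S after that: {A, M, S}.
Removed useless symbols: {L} and every production mentioning them.

S -> * * | ) | + M; M -> * ( | ( A; A -> + | + ) | S S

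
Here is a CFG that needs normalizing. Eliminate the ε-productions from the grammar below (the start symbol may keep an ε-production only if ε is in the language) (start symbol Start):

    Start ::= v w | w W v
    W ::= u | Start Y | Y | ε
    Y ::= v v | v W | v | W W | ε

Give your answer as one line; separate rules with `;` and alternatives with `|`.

Start ::= v w | w W v | w v; W ::= u | Start Y | Start | Y; Y ::= v v | v W | v | W W | W

The nullable symbols are {W, Y}.
ε ∉ L(G), so no ε-production is kept.
Add the nullable-subset variants: Start → w W v gives w W v | w v. W → Start Y gives Start Y | Start. Y → v W gives v W | v. Y → W W gives W W | W.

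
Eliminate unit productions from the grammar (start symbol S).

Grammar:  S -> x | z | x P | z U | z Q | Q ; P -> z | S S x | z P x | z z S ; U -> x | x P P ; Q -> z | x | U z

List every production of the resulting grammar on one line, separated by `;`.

S -> x | z | x P | z U | z Q | U z; P -> z | S S x | z P x | z z S; U -> x | x P P; Q -> z | x | U z

Unit pairs: S ⇒* {Q}.
For each unit pair (A, B), copy every non-unit production of B to A, then drop all unit productions.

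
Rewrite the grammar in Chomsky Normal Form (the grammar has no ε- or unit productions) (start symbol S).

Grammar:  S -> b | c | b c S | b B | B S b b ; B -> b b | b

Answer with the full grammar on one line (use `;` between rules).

Introduce a nonterminal for each terminal appearing in a rule of length ≥ 2: X1 → b, X2 → c.
Binarize each right-hand side of length ≥ 3 by chaining fresh nonterminals (Y1, Y2, …): affected rules were S → X1 X2 S; S → B S X1 X1.

S -> b | c | X1 Y1 | X1 B | B Y2; B -> X1 X1 | b; X1 -> b; X2 -> c; Y1 -> X2 S; Y2 -> S Y3; Y3 -> X1 X1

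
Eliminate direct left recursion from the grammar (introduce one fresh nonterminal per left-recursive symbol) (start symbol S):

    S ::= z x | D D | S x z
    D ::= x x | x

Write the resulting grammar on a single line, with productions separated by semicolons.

Directly left-recursive nonterminal: S.
For S: α = {x z}, β = {z x, D D}. Rewrite as S → β S' and S' → α S' | ε.

S ::= z x S' | D D S'; D ::= x x | x; S' ::= x z S' | eps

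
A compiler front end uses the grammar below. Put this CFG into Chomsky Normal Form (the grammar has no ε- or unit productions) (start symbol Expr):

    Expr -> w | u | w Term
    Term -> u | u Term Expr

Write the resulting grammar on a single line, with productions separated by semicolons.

Expr -> w | u | X1 Term; Term -> u | X2 Y1; X1 -> w; X2 -> u; Y1 -> Term Expr

Introduce a nonterminal for each terminal appearing in a rule of length ≥ 2: X1 → w, X2 → u.
Binarize each right-hand side of length ≥ 3 by chaining fresh nonterminals (Y1, Y2, …): affected rules were Term → X2 Term Expr.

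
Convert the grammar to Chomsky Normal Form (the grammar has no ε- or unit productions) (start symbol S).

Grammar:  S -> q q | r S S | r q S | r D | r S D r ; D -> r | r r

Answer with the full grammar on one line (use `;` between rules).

Introduce a nonterminal for each terminal appearing in a rule of length ≥ 2: X1 → q, X2 → r.
Binarize each right-hand side of length ≥ 3 by chaining fresh nonterminals (Y1, Y2, …): affected rules were S → X2 S S; S → X2 X1 S; S → X2 S D X2.

S -> X1 X1 | X2 Y1 | X2 Y2 | X2 D | X2 Y3; D -> r | X2 X2; X1 -> q; X2 -> r; Y1 -> S S; Y2 -> X1 S; Y3 -> S Y4; Y4 -> D X2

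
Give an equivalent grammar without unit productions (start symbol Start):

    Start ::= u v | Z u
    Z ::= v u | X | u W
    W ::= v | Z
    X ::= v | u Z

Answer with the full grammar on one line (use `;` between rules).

Start ::= u v | Z u; Z ::= v u | u W | v | u Z; W ::= v u | u W | v | u Z; X ::= v | u Z

Unit pairs: W ⇒* {X, Z}; Z ⇒* {X}.
Replace each nonterminal's rules with the union of the non-unit rules of every nonterminal it unit-derives.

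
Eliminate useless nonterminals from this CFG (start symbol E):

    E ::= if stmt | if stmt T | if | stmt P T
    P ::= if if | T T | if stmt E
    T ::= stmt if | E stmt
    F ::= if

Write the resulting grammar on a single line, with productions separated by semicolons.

Generating nonterminals: {E, F, P, T}.
Reachable from E after that: {E, P, T}.
Removed useless symbols: {F} and every production mentioning them.

E ::= if stmt | if stmt T | if | stmt P T; P ::= if if | T T | if stmt E; T ::= stmt if | E stmt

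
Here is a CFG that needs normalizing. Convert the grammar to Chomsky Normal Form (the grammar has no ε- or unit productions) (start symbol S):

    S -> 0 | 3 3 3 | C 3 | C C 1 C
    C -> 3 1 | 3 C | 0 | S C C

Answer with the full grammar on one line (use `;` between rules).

Introduce a nonterminal for each terminal appearing in a rule of length ≥ 2: X1 → 3, X2 → 1.
Binarize each right-hand side of length ≥ 3 by chaining fresh nonterminals (Y1, Y2, …): affected rules were S → X1 X1 X1; S → C C X2 C; C → S C C.

S -> 0 | X1 Y1 | C X1 | C Y2; C -> X1 X2 | X1 C | 0 | S Y4; X1 -> 3; X2 -> 1; Y1 -> X1 X1; Y2 -> C Y3; Y3 -> X2 C; Y4 -> C C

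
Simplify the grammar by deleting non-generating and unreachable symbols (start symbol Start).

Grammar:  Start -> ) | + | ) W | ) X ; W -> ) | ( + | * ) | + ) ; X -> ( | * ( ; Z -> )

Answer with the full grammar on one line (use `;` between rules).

Generating nonterminals: {Start, W, X, Z}.
Reachable from Start after that: {Start, W, X}.
Removed useless symbols: {Z} and every production mentioning them.

Start -> ) | + | ) W | ) X; W -> ) | ( + | * ) | + ); X -> ( | * (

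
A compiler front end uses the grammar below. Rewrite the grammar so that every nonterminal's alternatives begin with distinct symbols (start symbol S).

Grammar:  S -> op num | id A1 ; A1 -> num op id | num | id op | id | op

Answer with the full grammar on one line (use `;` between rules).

A1 has alternatives sharing prefix 'num': factor to A1 → num A1' with A1' → op id | ε.
A1 has alternatives sharing prefix 'id': factor to A1 → id A1'' with A1'' → op | ε.

S -> op num | id A1; A1 -> op | num A1' | id A1''; A1' -> op id | ε; A1'' -> op | ε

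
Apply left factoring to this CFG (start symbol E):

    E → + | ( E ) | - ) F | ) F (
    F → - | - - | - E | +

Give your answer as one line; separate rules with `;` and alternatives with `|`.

E → + | ( E ) | - ) F | ) F (; F → + | - F'; F' → eps | - | E

F has alternatives sharing prefix '-': factor to F → - F' with F' → ε | - | E.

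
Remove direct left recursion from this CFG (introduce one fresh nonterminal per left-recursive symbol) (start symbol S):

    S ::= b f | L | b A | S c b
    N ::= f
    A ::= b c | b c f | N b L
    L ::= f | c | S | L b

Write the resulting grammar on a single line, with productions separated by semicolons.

S ::= b f S' | L S' | b A S'; N ::= f; A ::= b c | b c f | N b L; L ::= f L' | c L' | S L'; S' ::= c b S' | epsilon; L' ::= b L' | epsilon

Left recursion appears on S, L.
For S: α = {c b}, β = {b f, L, b A}. Rewrite as S → β S' and S' → α S' | ε.
For L: α = {b}, β = {f, c, S}. Rewrite as L → β L' and L' → α L' | ε.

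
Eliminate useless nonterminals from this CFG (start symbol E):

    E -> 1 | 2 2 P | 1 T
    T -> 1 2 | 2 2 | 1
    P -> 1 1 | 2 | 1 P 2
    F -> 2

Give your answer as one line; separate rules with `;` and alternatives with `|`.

Generating nonterminals: {E, F, P, T}.
Reachable from E after that: {E, P, T}.
Removed useless symbols: {F} and every production mentioning them.

E -> 1 | 2 2 P | 1 T; T -> 1 2 | 2 2 | 1; P -> 1 1 | 2 | 1 P 2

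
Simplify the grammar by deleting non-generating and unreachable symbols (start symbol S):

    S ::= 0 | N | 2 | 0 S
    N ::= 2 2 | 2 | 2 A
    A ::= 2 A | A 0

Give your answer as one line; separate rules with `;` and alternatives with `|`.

S ::= 0 | N | 2 | 0 S; N ::= 2 2 | 2

Generating nonterminals: {N, S}.
Reachable from S after that: {N, S}.
Removed useless symbols: {A} and every production mentioning them.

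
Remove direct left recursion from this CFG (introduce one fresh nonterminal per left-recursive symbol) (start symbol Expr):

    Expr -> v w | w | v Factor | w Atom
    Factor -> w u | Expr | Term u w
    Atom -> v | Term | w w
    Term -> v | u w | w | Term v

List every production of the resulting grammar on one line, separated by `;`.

Expr -> v w | w | v Factor | w Atom; Factor -> w u | Expr | Term u w; Atom -> v | Term | w w; Term -> v Term1 | u w Term1 | w Term1; Term1 -> v Term1 | ε

Left recursion appears on Term.
For Term: α = {v}, β = {v, u w, w}. Rewrite as Term → β Term1 and Term1 → α Term1 | ε.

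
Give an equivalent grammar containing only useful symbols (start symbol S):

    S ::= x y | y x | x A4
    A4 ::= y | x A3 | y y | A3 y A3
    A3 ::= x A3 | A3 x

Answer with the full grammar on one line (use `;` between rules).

S ::= x y | y x | x A4; A4 ::= y | y y

Generating nonterminals: {A4, S}.
Reachable from S after that: {A4, S}.
Removed useless symbols: {A3} and every production mentioning them.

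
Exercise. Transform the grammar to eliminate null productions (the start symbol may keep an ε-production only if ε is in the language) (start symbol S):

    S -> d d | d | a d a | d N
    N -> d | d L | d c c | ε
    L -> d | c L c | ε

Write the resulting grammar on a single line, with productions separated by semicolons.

S -> d d | d | a d a | d N; N -> d | d L | d c c; L -> d | c L c | c c

Nullable nonterminals: {L, N}.
ε ∉ L(G), so no ε-production is kept.
Add the nullable-subset variants: L → c L c gives c L c | c c.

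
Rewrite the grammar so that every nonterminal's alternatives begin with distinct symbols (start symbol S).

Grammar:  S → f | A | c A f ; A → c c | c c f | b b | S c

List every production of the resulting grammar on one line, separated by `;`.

S → f | A | c A f; A → b b | S c | c c A'; A' → ε | f

A has alternatives sharing prefix 'c c': factor to A → c c A' with A' → ε | f.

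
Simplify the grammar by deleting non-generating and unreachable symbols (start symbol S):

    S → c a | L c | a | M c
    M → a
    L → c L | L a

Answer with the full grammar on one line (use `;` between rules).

S → c a | a | M c; M → a

Generating nonterminals: {M, S}.
Reachable from S after that: {M, S}.
Removed useless symbols: {L} and every production mentioning them.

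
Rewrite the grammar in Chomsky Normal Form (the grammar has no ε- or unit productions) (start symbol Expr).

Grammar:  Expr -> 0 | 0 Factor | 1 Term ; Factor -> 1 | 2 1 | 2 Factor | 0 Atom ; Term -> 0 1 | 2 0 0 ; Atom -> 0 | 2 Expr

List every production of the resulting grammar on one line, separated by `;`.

Introduce a nonterminal for each terminal appearing in a rule of length ≥ 2: X1 → 0, X2 → 1, X3 → 2.
Binarize each right-hand side of length ≥ 3 by chaining fresh nonterminals (Y1, Y2, …): affected rules were Term → X3 X1 X1.

Expr -> 0 | X1 Factor | X2 Term; Factor -> 1 | X3 X2 | X3 Factor | X1 Atom; Term -> X1 X2 | X3 Y1; Atom -> 0 | X3 Expr; X1 -> 0; X2 -> 1; X3 -> 2; Y1 -> X1 X1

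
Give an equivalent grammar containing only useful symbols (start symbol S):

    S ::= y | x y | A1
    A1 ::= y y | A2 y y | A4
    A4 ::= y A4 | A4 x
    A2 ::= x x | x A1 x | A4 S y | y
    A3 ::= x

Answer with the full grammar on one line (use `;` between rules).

S ::= y | x y | A1; A1 ::= y y | A2 y y; A2 ::= x x | x A1 x | y

Generating nonterminals: {A1, A2, A3, S}.
Reachable from S after that: {A1, A2, S}.
Removed useless symbols: {A3, A4} and every production mentioning them.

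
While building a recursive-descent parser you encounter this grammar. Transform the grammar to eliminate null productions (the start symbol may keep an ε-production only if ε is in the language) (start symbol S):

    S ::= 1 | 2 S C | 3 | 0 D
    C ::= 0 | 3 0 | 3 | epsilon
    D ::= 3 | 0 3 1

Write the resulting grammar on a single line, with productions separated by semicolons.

S ::= 1 | 2 S C | 2 S | 3 | 0 D; C ::= 0 | 3 0 | 3; D ::= 3 | 0 3 1

The nullable symbols are {C}.
ε ∉ L(G), so no ε-production is kept.
For each production, add variants omitting each subset of nullable occurrences: S → 2 S C gives 2 S C | 2 S.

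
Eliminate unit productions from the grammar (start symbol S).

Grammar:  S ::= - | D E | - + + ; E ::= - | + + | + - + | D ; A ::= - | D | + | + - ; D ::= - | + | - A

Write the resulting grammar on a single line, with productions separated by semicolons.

Unit pairs: A ⇒* {D}; E ⇒* {D}.
Replace each nonterminal's rules with the union of the non-unit rules of every nonterminal it unit-derives.

S ::= - | D E | - + +; E ::= - | + + | + - + | + | - A; A ::= - | + | - A | + -; D ::= - | + | - A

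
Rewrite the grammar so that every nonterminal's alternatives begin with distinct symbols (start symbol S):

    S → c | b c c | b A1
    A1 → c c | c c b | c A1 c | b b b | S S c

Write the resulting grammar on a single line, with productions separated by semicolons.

S has alternatives sharing prefix 'b': factor to S → b S' with S' → c c | A1.
A1 has alternatives sharing prefix 'c': factor to A1 → c A1' with A1' → c | c b | A1 c.
A1' has alternatives sharing prefix 'c': factor to A1' → c A1'' with A1'' → ε | b.

S → c | b S'; A1 → b b b | S S c | c A1'; S' → c c | A1; A1' → A1 c | c A1''; A1'' → ε | b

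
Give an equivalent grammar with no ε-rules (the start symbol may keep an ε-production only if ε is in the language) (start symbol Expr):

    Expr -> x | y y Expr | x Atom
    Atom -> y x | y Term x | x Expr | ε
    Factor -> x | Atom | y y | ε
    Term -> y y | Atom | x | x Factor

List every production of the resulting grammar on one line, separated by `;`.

Nullable set = {Atom, Factor, Term}.
ε ∉ L(G), so no ε-production is kept.

Expr -> x | y y Expr | x Atom; Atom -> y x | y Term x | x Expr; Factor -> x | Atom | y y; Term -> y y | Atom | x | x Factor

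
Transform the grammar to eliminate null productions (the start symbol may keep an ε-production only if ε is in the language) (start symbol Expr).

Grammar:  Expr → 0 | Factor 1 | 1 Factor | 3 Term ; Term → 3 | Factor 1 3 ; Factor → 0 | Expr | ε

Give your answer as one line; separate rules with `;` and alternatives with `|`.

Expr → 0 | Factor 1 | 1 | 1 Factor | 3 Term; Term → 3 | Factor 1 3 | 1 3; Factor → 0 | Expr

The nullable symbols are {Factor}.
ε ∉ L(G), so no ε-production is kept.
For each production, add variants omitting each subset of nullable occurrences: Expr → Factor 1 gives Factor 1 | 1. Term → Factor 1 3 gives Factor 1 3 | 1 3.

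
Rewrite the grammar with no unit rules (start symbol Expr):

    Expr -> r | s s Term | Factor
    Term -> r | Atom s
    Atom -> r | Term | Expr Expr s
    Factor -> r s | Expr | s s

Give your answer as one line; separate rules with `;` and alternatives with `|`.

Expr -> r s | s s | r | s s Term; Term -> r | Atom s; Atom -> r | Atom s | Expr Expr s; Factor -> r s | s s | r | s s Term

Unit pairs: Atom ⇒* {Term}; Expr ⇒* {Factor}; Factor ⇒* {Expr}.
Replace each nonterminal's rules with the union of the non-unit rules of every nonterminal it unit-derives.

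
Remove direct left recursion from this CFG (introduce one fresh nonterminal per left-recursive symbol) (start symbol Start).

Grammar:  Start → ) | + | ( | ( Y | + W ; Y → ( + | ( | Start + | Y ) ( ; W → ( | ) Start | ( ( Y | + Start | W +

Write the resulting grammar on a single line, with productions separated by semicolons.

Start → ) | + | ( | ( Y | + W; Y → ( + Y1 | ( Y1 | Start + Y1; W → ( W1 | ) Start W1 | ( ( Y W1 | + Start W1; Y1 → ) ( Y1 | ε; W1 → + W1 | ε

Y, W are directly left-recursive.
For Y: α = {) (}, β = {( +, (, Start +}. Rewrite as Y → β Y1 and Y1 → α Y1 | ε.
For W: α = {+}, β = {(, ) Start, ( ( Y, + Start}. Rewrite as W → β W1 and W1 → α W1 | ε.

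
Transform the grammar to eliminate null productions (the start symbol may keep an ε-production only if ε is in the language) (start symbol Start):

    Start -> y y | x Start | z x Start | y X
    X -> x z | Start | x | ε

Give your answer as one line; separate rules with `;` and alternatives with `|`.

Start -> y y | x Start | z x Start | y X | y; X -> x z | Start | x

The nullable symbols are {X}.
ε ∉ L(G), so no ε-production is kept.
Add the nullable-subset variants: Start → y X gives y X | y.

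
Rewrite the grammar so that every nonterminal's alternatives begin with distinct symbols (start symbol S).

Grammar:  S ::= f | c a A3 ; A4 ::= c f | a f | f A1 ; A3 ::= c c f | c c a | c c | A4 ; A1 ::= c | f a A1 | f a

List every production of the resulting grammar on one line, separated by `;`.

S ::= f | c a A3; A4 ::= c f | a f | f A1; A3 ::= A4 | c c A3'; A1 ::= c | f a A1'; A3' ::= f | a | eps; A1' ::= A1 | eps

A3 has alternatives sharing prefix 'c c': factor to A3 → c c A3' with A3' → f | a | ε.
A1 has alternatives sharing prefix 'f a': factor to A1 → f a A1' with A1' → A1 | ε.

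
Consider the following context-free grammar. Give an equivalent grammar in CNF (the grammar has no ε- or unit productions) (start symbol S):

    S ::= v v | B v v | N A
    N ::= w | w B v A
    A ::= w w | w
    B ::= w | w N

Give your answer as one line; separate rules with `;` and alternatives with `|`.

S ::= X1 X1 | B Y1 | N A; N ::= w | X2 Y2; A ::= X2 X2 | w; B ::= w | X2 N; X1 ::= v; X2 ::= w; Y1 ::= X1 X1; Y2 ::= B Y3; Y3 ::= X1 A

Introduce a nonterminal for each terminal appearing in a rule of length ≥ 2: X1 → v, X2 → w.
Binarize each right-hand side of length ≥ 3 by chaining fresh nonterminals (Y1, Y2, …): affected rules were S → B X1 X1; N → X2 B X1 A.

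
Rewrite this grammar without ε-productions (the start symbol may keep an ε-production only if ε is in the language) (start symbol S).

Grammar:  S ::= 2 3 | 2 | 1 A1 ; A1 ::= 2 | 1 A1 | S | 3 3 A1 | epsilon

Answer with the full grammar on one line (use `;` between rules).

S ::= 2 3 | 2 | 1 A1 | 1; A1 ::= 2 | 1 A1 | 1 | S | 3 3 A1 | 3 3

The nullable symbols are {A1}.
ε ∉ L(G), so no ε-production is kept.
Add the nullable-subset variants: S → 1 A1 gives 1 A1 | 1. A1 → 1 A1 gives 1 A1 | 1. A1 → 3 3 A1 gives 3 3 A1 | 3 3.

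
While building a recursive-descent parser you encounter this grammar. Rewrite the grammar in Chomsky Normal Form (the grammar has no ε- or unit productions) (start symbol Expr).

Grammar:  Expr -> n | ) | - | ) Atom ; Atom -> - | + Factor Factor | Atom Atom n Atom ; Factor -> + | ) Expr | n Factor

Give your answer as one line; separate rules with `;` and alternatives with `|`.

Expr -> n | ) | - | X1 Atom; Atom -> - | X2 Y1 | Atom Y2; Factor -> + | X1 Expr | X3 Factor; X1 -> ); X2 -> +; X3 -> n; Y1 -> Factor Factor; Y2 -> Atom Y3; Y3 -> X3 Atom

Introduce a nonterminal for each terminal appearing in a rule of length ≥ 2: X1 → ), X2 → +, X3 → n.
Binarize each right-hand side of length ≥ 3 by chaining fresh nonterminals (Y1, Y2, …): affected rules were Atom → X2 Factor Factor; Atom → Atom Atom X3 Atom.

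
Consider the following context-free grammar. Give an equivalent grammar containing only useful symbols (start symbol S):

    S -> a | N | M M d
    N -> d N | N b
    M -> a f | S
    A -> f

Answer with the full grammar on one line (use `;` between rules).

Generating nonterminals: {A, M, S}.
Reachable from S after that: {M, S}.
Removed useless symbols: {A, N} and every production mentioning them.

S -> a | M M d; M -> a f | S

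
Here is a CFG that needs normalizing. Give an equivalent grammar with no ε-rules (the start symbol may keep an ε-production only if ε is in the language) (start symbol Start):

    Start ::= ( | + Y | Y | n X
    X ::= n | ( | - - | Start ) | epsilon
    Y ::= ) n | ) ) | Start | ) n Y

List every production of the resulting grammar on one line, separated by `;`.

Nullable nonterminals: {X}.
ε ∉ L(G), so no ε-production is kept.
For each production, add variants omitting each subset of nullable occurrences: Start → n X gives n X | n.

Start ::= ( | + Y | Y | n X | n; X ::= n | ( | - - | Start ); Y ::= ) n | ) ) | Start | ) n Y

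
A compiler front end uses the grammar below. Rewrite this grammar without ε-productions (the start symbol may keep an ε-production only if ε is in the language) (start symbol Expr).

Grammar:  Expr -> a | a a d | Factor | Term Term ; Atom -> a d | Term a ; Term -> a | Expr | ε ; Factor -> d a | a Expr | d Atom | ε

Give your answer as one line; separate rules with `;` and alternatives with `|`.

Nullable nonterminals: {Expr, Factor, Term}.
ε ∈ L(G) since Expr is nullable, so keep Expr → ε.
Expand every rule over subsets of its nullable positions: Expr → Term Term gives Term Term | Term. Atom → Term a gives Term a | a. Factor → a Expr gives a Expr | a.

Expr -> a | a a d | Factor | Term Term | Term | ε; Atom -> a d | Term a | a; Term -> a | Expr; Factor -> d a | a Expr | a | d Atom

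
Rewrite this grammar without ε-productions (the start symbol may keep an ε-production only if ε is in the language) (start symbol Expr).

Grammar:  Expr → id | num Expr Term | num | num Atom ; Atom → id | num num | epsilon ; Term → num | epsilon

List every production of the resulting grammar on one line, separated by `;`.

The nullable symbols are {Atom, Term}.
ε ∉ L(G), so no ε-production is kept.
Add the nullable-subset variants: Expr → num Expr Term gives num Expr Term | num Expr.

Expr → id | num Expr Term | num Expr | num | num Atom; Atom → id | num num; Term → num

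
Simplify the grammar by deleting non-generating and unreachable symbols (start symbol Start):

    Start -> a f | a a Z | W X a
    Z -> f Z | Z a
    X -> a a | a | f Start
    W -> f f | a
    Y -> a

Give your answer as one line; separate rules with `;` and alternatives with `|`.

Start -> a f | W X a; X -> a a | a | f Start; W -> f f | a

Generating nonterminals: {Start, W, X, Y}.
Reachable from Start after that: {Start, W, X}.
Removed useless symbols: {Y, Z} and every production mentioning them.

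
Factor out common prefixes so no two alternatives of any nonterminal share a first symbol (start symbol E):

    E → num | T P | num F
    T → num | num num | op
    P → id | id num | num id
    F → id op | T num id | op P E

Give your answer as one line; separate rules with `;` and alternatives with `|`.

E → T P | num E'; T → op | num T'; P → num id | id P'; F → id op | T num id | op P E; E' → ε | F; T' → ε | num; P' → ε | num

E has alternatives sharing prefix 'num': factor to E → num E' with E' → ε | F.
T has alternatives sharing prefix 'num': factor to T → num T' with T' → ε | num.
P has alternatives sharing prefix 'id': factor to P → id P' with P' → ε | num.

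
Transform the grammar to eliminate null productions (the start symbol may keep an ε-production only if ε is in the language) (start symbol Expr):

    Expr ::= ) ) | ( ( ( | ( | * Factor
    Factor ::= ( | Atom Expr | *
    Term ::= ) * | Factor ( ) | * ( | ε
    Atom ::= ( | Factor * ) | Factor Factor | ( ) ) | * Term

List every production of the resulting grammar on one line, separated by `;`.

Expr ::= ) ) | ( ( ( | ( | * Factor; Factor ::= ( | Atom Expr | *; Term ::= ) * | Factor ( ) | * (; Atom ::= ( | Factor * ) | Factor Factor | ( ) ) | * Term | *

Nullable nonterminals: {Term}.
ε ∉ L(G), so no ε-production is kept.
Add the nullable-subset variants: Atom → * Term gives * Term | *.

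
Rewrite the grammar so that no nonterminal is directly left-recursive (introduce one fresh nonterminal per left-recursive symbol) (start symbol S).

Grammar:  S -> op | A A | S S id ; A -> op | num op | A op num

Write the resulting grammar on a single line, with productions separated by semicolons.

Directly left-recursive nonterminals: S, A.
For S: α = {S id}, β = {op, A A}. Rewrite as S → β S' and S' → α S' | ε.
For A: α = {op num}, β = {op, num op}. Rewrite as A → β A' and A' → α A' | ε.

S -> op S' | A A S'; A -> op A' | num op A'; S' -> S id S' | ε; A' -> op num A' | ε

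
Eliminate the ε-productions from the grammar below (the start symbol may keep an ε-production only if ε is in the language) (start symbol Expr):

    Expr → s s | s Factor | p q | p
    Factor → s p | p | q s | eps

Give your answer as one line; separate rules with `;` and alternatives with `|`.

Expr → s s | s Factor | s | p q | p; Factor → s p | p | q s

Nullable set = {Factor}.
ε ∉ L(G), so no ε-production is kept.
Add the nullable-subset variants: Expr → s Factor gives s Factor | s.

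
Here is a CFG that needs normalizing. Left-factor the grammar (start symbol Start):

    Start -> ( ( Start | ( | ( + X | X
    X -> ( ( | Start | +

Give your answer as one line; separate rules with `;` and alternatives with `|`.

Start has alternatives sharing prefix '(': factor to Start → ( Start1 with Start1 → ( Start | ε | + X.

Start -> X | ( Start1; X -> ( ( | Start | +; Start1 -> ( Start | epsilon | + X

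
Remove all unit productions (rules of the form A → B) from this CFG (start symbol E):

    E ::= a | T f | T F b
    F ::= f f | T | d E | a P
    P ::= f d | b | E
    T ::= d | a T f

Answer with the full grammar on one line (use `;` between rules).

Unit pairs: F ⇒* {T}; P ⇒* {E}.
Replace each nonterminal's rules with the union of the non-unit rules of every nonterminal it unit-derives.

E ::= a | T f | T F b; F ::= f f | d E | a P | d | a T f; P ::= a | T f | T F b | f d | b; T ::= d | a T f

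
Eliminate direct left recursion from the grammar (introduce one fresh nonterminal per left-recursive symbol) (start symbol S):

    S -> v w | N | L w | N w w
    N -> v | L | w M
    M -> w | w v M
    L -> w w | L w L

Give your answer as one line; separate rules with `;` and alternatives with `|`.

Left recursion appears on L.
For L: α = {w L}, β = {w w}. Rewrite as L → β L' and L' → α L' | ε.

S -> v w | N | L w | N w w; N -> v | L | w M; M -> w | w v M; L -> w w L'; L' -> w L L' | eps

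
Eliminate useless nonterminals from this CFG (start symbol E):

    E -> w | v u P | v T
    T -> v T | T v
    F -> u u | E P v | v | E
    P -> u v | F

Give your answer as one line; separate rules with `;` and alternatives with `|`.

Generating nonterminals: {E, F, P}.
Reachable from E after that: {E, F, P}.
Removed useless symbols: {T} and every production mentioning them.

E -> w | v u P; F -> u u | E P v | v | E; P -> u v | F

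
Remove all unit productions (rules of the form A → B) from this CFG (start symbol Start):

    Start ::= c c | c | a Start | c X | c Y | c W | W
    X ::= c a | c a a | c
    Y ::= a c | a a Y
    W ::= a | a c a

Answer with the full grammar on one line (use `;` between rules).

Start ::= c c | c | a Start | c X | c Y | c W | a | a c a; X ::= c a | c a a | c; Y ::= a c | a a Y; W ::= a | a c a

Unit pairs: Start ⇒* {W}.
For every A with A ⇒* B via unit rules, add B's non-unit alternatives to A; then delete every rule of the form X → Y.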